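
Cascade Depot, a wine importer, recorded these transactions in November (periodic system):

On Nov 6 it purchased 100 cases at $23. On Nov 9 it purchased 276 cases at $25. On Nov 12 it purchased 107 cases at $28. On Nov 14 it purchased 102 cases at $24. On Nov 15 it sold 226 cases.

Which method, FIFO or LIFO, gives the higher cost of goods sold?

FIFO COGS: 100 @ $23 + 126 @ $25 = $5,450
LIFO COGS: 102 @ $24 + 107 @ $28 + 17 @ $25 = $5,869

LIFO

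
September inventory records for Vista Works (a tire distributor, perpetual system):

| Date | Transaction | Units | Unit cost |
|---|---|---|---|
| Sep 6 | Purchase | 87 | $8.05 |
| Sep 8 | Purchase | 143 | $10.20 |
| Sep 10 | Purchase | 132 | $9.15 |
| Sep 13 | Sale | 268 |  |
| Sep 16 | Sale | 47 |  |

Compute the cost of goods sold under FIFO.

Sep 13, 268 sold [FIFO — oldest first]: 87 @ $8.05 + 143 @ $10.20 + 38 @ $9.15 = $2,506.65
Sep 16, 47 sold [FIFO — oldest first]: 47 @ $9.15 = $430.05
Total COGS = $2,506.65 + $430.05 = $2,936.70
Ending inventory: 47 @ $9.15 = $430.05

COGS = $2,936.70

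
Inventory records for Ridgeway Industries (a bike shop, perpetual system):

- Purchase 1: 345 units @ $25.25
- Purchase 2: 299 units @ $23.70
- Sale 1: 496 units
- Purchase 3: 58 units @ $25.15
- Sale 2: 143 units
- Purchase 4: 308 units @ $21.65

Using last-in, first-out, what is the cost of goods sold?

COGS = $15,665.50

Sale 1 (496) [LIFO — newest first]: 299 @ $23.70 + 197 @ $25.25 = $12,060.55
Sale 2 (143) [LIFO — newest first]: 58 @ $25.15 + 85 @ $25.25 = $3,604.95
Total COGS = $12,060.55 + $3,604.95 = $15,665.50
Ending inventory: 63 @ $25.25 + 308 @ $21.65 = $8,258.95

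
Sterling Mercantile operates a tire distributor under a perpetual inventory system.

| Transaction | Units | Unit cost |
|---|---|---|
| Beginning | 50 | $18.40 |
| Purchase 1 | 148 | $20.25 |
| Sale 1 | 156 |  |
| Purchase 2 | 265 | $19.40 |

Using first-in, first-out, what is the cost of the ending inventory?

Sale 1 (156) [FIFO — oldest first]: 50 @ $18.40 + 106 @ $20.25 = $3,066.50
Ending inventory: 42 @ $20.25 + 265 @ $19.40 = $5,991.50

Ending inventory = $5,991.50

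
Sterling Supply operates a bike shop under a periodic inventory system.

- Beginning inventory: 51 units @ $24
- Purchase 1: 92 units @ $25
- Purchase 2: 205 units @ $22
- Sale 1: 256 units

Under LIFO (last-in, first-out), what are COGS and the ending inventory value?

COGS = $5,785; ending inventory = $2,249

Sale 1 (256) [LIFO — newest first]: 205 @ $22 + 51 @ $25 = $5,785
Ending inventory: 51 @ $24 + 41 @ $25 = $2,249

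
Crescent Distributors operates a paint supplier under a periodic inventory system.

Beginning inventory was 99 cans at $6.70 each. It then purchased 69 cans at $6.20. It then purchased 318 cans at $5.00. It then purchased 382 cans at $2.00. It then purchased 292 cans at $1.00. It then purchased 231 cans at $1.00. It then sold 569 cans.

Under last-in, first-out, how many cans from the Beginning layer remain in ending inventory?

Sale 1 (569) [LIFO — newest first]: 231 @ $1.00 + 292 @ $1.00 + 46 @ $2.00 = $615.00
Ending inventory: 99 @ $6.70 + 69 @ $6.20 + 318 @ $5.00 + 336 @ $2.00 = $3,353.10

99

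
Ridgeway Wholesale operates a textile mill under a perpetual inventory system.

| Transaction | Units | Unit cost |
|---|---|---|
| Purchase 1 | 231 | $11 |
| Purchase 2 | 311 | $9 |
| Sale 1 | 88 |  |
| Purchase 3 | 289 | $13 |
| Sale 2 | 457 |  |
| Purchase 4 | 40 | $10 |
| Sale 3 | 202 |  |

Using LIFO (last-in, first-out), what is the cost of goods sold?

Sale 1 (88) [LIFO — newest first]: 88 @ $9 = $792
Sale 2 (457) [LIFO — newest first]: 289 @ $13 + 168 @ $9 = $5,269
Sale 3 (202) [LIFO — newest first]: 40 @ $10 + 55 @ $9 + 107 @ $11 = $2,072
Total COGS = $792 + $5,269 + $2,072 = $8,133
Ending inventory: 124 @ $11 = $1,364
Check: goods available $9,497 = COGS $8,133 + ending $1,364

COGS = $8,133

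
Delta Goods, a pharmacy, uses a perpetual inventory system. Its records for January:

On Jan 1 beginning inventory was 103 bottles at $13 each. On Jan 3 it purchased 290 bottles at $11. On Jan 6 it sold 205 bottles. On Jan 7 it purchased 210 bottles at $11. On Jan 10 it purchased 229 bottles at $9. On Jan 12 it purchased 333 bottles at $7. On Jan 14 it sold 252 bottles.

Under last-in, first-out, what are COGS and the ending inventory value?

Jan 6, 205 sold [LIFO — newest first]: 205 @ $11 = $2,255
Jan 14, 252 sold [LIFO — newest first]: 252 @ $7 = $1,764
Total COGS = $2,255 + $1,764 = $4,019
Ending inventory: 103 @ $13 + 85 @ $11 + 210 @ $11 + 229 @ $9 + 81 @ $7 = $7,212
Check: goods available $11,231 = COGS $4,019 + ending $7,212

COGS = $4,019; ending inventory = $7,212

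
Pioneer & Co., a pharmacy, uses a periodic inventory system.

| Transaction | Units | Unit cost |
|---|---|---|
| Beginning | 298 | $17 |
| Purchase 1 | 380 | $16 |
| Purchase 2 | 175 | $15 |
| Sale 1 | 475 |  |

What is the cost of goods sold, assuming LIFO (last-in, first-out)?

COGS = $7,425

Sale 1 (475) [LIFO — newest first]: 175 @ $15 + 300 @ $16 = $7,425
Ending inventory: 298 @ $17 + 80 @ $16 = $6,346
Check: goods available $13,771 = COGS $7,425 + ending $6,346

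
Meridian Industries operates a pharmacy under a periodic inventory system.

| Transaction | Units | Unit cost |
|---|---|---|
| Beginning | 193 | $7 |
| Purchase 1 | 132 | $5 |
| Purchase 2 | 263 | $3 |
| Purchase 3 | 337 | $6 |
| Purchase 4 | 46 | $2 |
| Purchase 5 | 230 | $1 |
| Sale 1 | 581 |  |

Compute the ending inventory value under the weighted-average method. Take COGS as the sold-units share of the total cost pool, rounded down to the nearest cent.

Ending inventory = $2,655.53

Sale 1, sell 581: 581/1201 × $5,144.00 → $2,488.47
Ending inventory (cost pool remaining) = $2,655.53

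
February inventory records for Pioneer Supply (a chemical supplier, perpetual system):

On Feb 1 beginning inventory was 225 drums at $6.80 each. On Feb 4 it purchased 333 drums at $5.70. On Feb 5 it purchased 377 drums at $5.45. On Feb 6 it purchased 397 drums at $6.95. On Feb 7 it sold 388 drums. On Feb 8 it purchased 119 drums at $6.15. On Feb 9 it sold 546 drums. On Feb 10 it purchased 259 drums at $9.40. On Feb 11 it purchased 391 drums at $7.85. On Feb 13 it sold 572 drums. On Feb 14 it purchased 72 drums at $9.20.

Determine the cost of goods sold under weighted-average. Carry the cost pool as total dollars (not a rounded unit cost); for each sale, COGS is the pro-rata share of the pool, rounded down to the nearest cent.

COGS = $10,041.56

After Feb 1: 225 on hand, pool $1,530.00 (≈ $6.8000 each)
After Feb 4: 558 on hand, pool $3,428.10 (≈ $6.1435 each)
After Feb 5: 935 on hand, pool $5,482.75 (≈ $5.8639 each)
After Feb 6: 1332 on hand, pool $8,241.90 (≈ $6.1876 each)
Feb 7, sell 388: 388/1332 × $8,241.90 → $2,400.79
After Feb 8: 1063 on hand, pool $6,572.96 (≈ $6.1834 each)
Feb 9, sell 546: 546/1063 × $6,572.96 → $3,376.13
After Feb 10: 776 on hand, pool $5,631.43 (≈ $7.2570 each)
After Feb 11: 1167 on hand, pool $8,700.78 (≈ $7.4557 each)
Feb 13, sell 572: 572/1167 × $8,700.78 → $4,264.64
After Feb 14: 667 on hand, pool $5,098.54 (≈ $7.6440 each)
Total COGS = $2,400.79 + $3,376.13 + $4,264.64 = $10,041.56
Ending inventory (cost pool remaining) = $5,098.54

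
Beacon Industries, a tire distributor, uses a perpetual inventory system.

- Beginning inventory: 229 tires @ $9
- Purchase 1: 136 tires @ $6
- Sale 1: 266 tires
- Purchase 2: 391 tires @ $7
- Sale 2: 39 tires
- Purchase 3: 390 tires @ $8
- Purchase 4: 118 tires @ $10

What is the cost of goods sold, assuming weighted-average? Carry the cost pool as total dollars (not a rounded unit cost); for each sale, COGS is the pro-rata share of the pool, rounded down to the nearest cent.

After Beginning: 229 on hand, pool $2,061.00 (≈ $9.0000 each)
After Purchase 1: 365 on hand, pool $2,877.00 (≈ $7.8822 each)
Sale 1, sell 266: 266/365 × $2,877.00 → $2,096.66
After Purchase 2: 490 on hand, pool $3,517.34 (≈ $7.1782 each)
Sale 2, sell 39: 39/490 × $3,517.34 → $279.95
After Purchase 3: 841 on hand, pool $6,357.39 (≈ $7.5593 each)
After Purchase 4: 959 on hand, pool $7,537.39 (≈ $7.8596 each)
Total COGS = $2,096.66 + $279.95 = $2,376.61
Ending inventory (cost pool remaining) = $7,537.39
Check: goods available $9,914.00 = COGS $2,376.61 + ending $7,537.39

COGS = $2,376.61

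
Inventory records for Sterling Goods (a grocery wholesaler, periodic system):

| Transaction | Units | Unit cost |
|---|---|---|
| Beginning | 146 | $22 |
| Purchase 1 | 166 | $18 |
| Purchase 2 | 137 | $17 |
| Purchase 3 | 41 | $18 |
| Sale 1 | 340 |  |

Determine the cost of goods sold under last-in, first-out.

COGS = $5,983

Sale 1 (340) [LIFO — newest first]: 41 @ $18 + 137 @ $17 + 162 @ $18 = $5,983
Ending inventory: 146 @ $22 + 4 @ $18 = $3,284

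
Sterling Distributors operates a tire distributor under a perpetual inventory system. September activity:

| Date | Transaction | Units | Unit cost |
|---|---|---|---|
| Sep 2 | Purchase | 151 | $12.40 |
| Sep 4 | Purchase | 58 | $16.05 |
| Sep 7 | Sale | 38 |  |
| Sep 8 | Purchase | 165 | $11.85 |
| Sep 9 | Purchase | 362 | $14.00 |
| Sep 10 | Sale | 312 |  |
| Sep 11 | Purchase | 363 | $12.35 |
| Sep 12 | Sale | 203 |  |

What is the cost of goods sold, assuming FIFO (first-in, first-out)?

COGS = $7,264.55

Sep 7, 38 sold [FIFO — oldest first]: 38 @ $12.40 = $471.20
Sep 10, 312 sold [FIFO — oldest first]: 113 @ $12.40 + 58 @ $16.05 + 141 @ $11.85 = $4,002.95
Sep 12, 203 sold [FIFO — oldest first]: 24 @ $11.85 + 179 @ $14.00 = $2,790.40
Total COGS = $471.20 + $4,002.95 + $2,790.40 = $7,264.55
Ending inventory: 183 @ $14.00 + 363 @ $12.35 = $7,045.05
Check: goods available $14,309.60 = COGS $7,264.55 + ending $7,045.05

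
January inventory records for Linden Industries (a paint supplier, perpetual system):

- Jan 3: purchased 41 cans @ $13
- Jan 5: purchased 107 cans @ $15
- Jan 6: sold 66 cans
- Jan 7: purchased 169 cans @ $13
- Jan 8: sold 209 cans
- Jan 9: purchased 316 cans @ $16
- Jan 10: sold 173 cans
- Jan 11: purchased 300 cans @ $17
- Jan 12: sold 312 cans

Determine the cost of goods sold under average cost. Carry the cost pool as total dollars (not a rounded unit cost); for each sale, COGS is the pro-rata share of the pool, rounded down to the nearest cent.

After Jan 3: 41 on hand, pool $533.00 (≈ $13.0000 each)
After Jan 5: 148 on hand, pool $2,138.00 (≈ $14.4459 each)
Jan 6, sell 66: 66/148 × $2,138.00 → $953.43
After Jan 7: 251 on hand, pool $3,381.57 (≈ $13.4724 each)
Jan 8, sell 209: 209/251 × $3,381.57 → $2,815.72
After Jan 9: 358 on hand, pool $5,621.85 (≈ $15.7035 each)
Jan 10, sell 173: 173/358 × $5,621.85 → $2,716.70
After Jan 11: 485 on hand, pool $8,005.15 (≈ $16.5055 each)
Jan 12, sell 312: 312/485 × $8,005.15 → $5,149.70
Total COGS = $953.43 + $2,815.72 + $2,716.70 + $5,149.70 = $11,635.55
Ending inventory (cost pool remaining) = $2,855.45
Check: goods available $14,491.00 = COGS $11,635.55 + ending $2,855.45

COGS = $11,635.55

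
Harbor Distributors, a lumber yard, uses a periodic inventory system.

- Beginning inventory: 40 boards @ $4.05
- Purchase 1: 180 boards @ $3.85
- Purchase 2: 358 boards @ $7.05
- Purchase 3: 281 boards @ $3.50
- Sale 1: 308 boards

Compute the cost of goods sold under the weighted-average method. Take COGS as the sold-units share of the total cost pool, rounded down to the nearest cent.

Sale 1, sell 308: 308/859 × $4,362.40 → $1,564.16
Ending inventory (cost pool remaining) = $2,798.24

COGS = $1,564.16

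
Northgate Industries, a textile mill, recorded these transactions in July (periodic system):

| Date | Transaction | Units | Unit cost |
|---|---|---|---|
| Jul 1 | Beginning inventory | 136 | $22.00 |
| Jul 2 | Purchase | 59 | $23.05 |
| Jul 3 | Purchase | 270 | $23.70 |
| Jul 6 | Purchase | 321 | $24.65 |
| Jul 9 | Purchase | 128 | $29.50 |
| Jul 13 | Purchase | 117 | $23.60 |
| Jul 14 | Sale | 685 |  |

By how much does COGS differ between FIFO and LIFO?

FIFO COGS: 136 @ $22.00 + 59 @ $23.05 + 270 @ $23.70 + 220 @ $24.65 = $16,173.95
LIFO COGS: 117 @ $23.60 + 128 @ $29.50 + 321 @ $24.65 + 119 @ $23.70 = $17,270.15
Difference = |$16,173.95 − $17,270.15| = $1,096.20

$1,096.20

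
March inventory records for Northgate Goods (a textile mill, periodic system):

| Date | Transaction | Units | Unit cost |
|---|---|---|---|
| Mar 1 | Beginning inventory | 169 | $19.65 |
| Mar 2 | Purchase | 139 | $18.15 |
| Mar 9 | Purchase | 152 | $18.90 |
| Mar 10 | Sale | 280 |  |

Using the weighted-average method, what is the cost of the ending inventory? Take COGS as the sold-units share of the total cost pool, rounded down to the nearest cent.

Ending inventory = $3,410.81

Mar 10, sell 280: 280/460 × $8,716.50 → $5,305.69
Ending inventory (cost pool remaining) = $3,410.81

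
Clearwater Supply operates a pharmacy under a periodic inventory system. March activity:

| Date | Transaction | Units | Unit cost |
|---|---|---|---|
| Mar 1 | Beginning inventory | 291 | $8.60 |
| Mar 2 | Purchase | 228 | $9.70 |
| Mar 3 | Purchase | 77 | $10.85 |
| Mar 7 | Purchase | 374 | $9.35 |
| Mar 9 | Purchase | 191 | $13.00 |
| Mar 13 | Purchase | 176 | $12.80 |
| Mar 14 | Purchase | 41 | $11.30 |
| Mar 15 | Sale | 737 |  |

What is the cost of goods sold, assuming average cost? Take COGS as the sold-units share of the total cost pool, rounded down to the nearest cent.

COGS = $7,619.04

Mar 15, sell 737: 737/1378 × $14,245.65 → $7,619.04
Ending inventory (cost pool remaining) = $6,626.61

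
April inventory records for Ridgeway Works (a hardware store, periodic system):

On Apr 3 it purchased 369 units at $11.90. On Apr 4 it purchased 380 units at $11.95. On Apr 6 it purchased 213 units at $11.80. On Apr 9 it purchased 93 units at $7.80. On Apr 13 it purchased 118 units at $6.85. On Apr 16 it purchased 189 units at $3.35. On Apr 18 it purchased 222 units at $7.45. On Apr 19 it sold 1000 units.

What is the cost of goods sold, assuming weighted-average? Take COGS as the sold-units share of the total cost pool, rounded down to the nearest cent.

Apr 19, sell 1000: 1000/1584 × $15,266.25 → $9,637.78
Ending inventory (cost pool remaining) = $5,628.47

COGS = $9,637.78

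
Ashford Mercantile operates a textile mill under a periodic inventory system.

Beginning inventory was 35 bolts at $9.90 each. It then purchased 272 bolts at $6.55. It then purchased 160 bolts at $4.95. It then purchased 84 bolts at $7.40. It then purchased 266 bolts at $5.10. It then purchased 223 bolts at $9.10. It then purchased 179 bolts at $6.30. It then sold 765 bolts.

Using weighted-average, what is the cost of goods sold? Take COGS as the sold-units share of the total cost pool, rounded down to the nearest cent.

COGS = $5,055.21

Sale 1, sell 765: 765/1219 × $8,055.30 → $5,055.21
Ending inventory (cost pool remaining) = $3,000.09
Check: goods available $8,055.30 = COGS $5,055.21 + ending $3,000.09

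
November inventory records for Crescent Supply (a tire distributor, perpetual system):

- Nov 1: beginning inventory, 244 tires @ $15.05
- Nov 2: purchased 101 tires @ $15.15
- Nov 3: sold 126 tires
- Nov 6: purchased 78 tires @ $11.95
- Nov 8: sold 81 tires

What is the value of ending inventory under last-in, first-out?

Ending inventory = $3,250.80

Nov 3, 126 sold [LIFO — newest first]: 101 @ $15.15 + 25 @ $15.05 = $1,906.40
Nov 8, 81 sold [LIFO — newest first]: 78 @ $11.95 + 3 @ $15.05 = $977.25
Total COGS = $1,906.40 + $977.25 = $2,883.65
Ending inventory: 216 @ $15.05 = $3,250.80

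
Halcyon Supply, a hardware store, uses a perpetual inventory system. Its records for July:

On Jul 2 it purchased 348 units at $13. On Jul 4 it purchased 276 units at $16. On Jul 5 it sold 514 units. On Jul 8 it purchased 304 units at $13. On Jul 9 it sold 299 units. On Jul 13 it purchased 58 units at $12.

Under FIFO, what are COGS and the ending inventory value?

Jul 5, 514 sold [FIFO — oldest first]: 348 @ $13 + 166 @ $16 = $7,180
Jul 9, 299 sold [FIFO — oldest first]: 110 @ $16 + 189 @ $13 = $4,217
Total COGS = $7,180 + $4,217 = $11,397
Ending inventory: 115 @ $13 + 58 @ $12 = $2,191

COGS = $11,397; ending inventory = $2,191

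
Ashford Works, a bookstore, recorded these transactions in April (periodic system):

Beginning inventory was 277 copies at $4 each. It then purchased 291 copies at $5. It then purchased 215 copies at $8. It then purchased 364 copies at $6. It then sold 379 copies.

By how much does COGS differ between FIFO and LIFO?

FIFO COGS: 277 @ $4 + 102 @ $5 = $1,618
LIFO COGS: 364 @ $6 + 15 @ $8 = $2,304
Difference = |$1,618 − $2,304| = $686

$686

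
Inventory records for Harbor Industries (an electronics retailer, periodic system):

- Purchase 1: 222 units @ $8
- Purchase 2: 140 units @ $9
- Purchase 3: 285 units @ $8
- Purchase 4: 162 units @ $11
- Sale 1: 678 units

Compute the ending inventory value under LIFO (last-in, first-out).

Ending inventory = $1,048

Sale 1 (678) [LIFO — newest first]: 162 @ $11 + 285 @ $8 + 140 @ $9 + 91 @ $8 = $6,050
Ending inventory: 131 @ $8 = $1,048
Check: goods available $7,098 = COGS $6,050 + ending $1,048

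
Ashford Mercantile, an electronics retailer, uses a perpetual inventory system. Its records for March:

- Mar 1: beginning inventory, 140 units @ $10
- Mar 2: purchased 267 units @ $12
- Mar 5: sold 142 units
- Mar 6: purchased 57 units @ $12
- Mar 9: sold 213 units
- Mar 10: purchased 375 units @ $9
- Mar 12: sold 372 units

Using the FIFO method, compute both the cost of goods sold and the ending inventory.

Mar 5, 142 sold [FIFO — oldest first]: 140 @ $10 + 2 @ $12 = $1,424
Mar 9, 213 sold [FIFO — oldest first]: 213 @ $12 = $2,556
Mar 12, 372 sold [FIFO — oldest first]: 52 @ $12 + 57 @ $12 + 263 @ $9 = $3,675
Total COGS = $1,424 + $2,556 + $3,675 = $7,655
Ending inventory: 112 @ $9 = $1,008

COGS = $7,655; ending inventory = $1,008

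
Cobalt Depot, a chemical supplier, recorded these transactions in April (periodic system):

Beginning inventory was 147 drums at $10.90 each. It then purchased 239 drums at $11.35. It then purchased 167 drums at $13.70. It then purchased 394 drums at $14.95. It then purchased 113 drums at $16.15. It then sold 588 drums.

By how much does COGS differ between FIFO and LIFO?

FIFO COGS: 147 @ $10.90 + 239 @ $11.35 + 167 @ $13.70 + 35 @ $14.95 = $7,126.10
LIFO COGS: 113 @ $16.15 + 394 @ $14.95 + 81 @ $13.70 = $8,824.95
Difference = |$7,126.10 − $8,824.95| = $1,698.85

$1,698.85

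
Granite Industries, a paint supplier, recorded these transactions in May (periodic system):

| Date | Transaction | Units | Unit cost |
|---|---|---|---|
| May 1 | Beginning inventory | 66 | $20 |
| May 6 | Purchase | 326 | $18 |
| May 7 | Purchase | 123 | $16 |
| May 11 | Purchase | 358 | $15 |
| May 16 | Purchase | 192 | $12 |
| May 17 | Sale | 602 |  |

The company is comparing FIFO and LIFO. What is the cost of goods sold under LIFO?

COGS = $8,506

FIFO COGS: 66 @ $20 + 326 @ $18 + 123 @ $16 + 87 @ $15 = $10,461
LIFO COGS: 192 @ $12 + 358 @ $15 + 52 @ $16 = $8,506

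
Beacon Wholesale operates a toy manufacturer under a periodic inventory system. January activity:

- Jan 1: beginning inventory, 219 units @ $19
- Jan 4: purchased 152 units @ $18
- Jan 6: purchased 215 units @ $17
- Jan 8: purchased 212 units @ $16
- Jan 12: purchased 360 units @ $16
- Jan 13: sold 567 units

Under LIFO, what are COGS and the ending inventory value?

COGS = $9,072; ending inventory = $10,632

Jan 13, 567 sold [LIFO — newest first]: 360 @ $16 + 207 @ $16 = $9,072
Ending inventory: 219 @ $19 + 152 @ $18 + 215 @ $17 + 5 @ $16 = $10,632
Check: goods available $19,704 = COGS $9,072 + ending $10,632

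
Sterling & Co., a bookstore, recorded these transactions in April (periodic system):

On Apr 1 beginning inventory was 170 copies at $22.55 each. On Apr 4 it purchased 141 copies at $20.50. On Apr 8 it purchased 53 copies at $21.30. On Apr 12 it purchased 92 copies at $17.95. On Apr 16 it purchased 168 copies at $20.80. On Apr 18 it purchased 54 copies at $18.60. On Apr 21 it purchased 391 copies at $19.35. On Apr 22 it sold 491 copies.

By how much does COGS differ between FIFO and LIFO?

FIFO COGS: 170 @ $22.55 + 141 @ $20.50 + 53 @ $21.30 + 92 @ $17.95 + 35 @ $20.80 = $10,232.30
LIFO COGS: 391 @ $19.35 + 54 @ $18.60 + 46 @ $20.80 = $9,527.05
Difference = |$10,232.30 − $9,527.05| = $705.25

$705.25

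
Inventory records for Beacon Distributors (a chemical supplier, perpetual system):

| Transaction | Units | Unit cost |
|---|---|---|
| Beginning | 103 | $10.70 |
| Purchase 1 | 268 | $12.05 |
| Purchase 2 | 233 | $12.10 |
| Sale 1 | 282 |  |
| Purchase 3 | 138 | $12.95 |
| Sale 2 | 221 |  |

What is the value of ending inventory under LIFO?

Ending inventory = $2,740.90

Sale 1 (282) [LIFO — newest first]: 233 @ $12.10 + 49 @ $12.05 = $3,409.75
Sale 2 (221) [LIFO — newest first]: 138 @ $12.95 + 83 @ $12.05 = $2,787.25
Total COGS = $3,409.75 + $2,787.25 = $6,197.00
Ending inventory: 103 @ $10.70 + 136 @ $12.05 = $2,740.90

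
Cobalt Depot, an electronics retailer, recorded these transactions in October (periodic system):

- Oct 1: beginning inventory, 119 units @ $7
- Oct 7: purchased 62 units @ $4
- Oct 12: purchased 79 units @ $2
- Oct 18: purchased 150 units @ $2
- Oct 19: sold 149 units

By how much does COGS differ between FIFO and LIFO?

$655

FIFO COGS: 119 @ $7 + 30 @ $4 = $953
LIFO COGS: 149 @ $2 = $298
Difference = |$953 − $298| = $655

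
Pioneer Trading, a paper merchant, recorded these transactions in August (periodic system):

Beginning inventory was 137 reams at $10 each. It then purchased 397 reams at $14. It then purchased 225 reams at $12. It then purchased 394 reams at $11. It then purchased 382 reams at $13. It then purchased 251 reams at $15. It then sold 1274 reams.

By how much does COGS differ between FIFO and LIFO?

$538

FIFO COGS: 137 @ $10 + 397 @ $14 + 225 @ $12 + 394 @ $11 + 121 @ $13 = $15,535
LIFO COGS: 251 @ $15 + 382 @ $13 + 394 @ $11 + 225 @ $12 + 22 @ $14 = $16,073
Difference = |$15,535 − $16,073| = $538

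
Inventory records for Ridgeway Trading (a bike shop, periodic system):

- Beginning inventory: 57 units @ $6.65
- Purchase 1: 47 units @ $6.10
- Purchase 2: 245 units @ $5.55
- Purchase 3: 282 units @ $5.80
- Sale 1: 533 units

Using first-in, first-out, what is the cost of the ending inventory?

Sale 1 (533) [FIFO — oldest first]: 57 @ $6.65 + 47 @ $6.10 + 245 @ $5.55 + 184 @ $5.80 = $3,092.70
Ending inventory: 98 @ $5.80 = $568.40
Check: goods available $3,661.10 = COGS $3,092.70 + ending $568.40

Ending inventory = $568.40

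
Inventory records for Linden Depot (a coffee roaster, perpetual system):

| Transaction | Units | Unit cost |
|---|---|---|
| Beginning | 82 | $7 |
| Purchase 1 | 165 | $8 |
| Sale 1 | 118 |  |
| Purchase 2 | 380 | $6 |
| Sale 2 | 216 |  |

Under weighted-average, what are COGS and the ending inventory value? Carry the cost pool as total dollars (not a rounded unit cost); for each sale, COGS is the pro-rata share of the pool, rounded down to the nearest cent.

COGS = $2,292.13; ending inventory = $1,881.87

After Beginning: 82 on hand, pool $574.00 (≈ $7.0000 each)
After Purchase 1: 247 on hand, pool $1,894.00 (≈ $7.6680 each)
Sale 1, sell 118: 118/247 × $1,894.00 → $904.82
After Purchase 2: 509 on hand, pool $3,269.18 (≈ $6.4228 each)
Sale 2, sell 216: 216/509 × $3,269.18 → $1,387.31
Total COGS = $904.82 + $1,387.31 = $2,292.13
Ending inventory (cost pool remaining) = $1,881.87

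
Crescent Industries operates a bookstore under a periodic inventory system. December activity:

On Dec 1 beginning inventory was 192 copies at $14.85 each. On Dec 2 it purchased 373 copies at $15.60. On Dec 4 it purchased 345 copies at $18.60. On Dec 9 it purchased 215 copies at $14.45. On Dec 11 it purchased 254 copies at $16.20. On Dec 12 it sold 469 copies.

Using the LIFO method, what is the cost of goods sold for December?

COGS = $7,221.55

Dec 12, 469 sold [LIFO — newest first]: 254 @ $16.20 + 215 @ $14.45 = $7,221.55
Ending inventory: 192 @ $14.85 + 373 @ $15.60 + 345 @ $18.60 = $15,087.00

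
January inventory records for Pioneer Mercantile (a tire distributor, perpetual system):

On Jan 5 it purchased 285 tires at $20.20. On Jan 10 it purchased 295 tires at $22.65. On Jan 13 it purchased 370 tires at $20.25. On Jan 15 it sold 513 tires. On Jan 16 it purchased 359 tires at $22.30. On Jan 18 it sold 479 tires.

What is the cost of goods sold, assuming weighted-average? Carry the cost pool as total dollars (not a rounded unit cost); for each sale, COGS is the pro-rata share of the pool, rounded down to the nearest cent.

COGS = $21,097.52

After Jan 5: 285 on hand, pool $5,757.00 (≈ $20.2000 each)
After Jan 10: 580 on hand, pool $12,438.75 (≈ $21.4461 each)
After Jan 13: 950 on hand, pool $19,931.25 (≈ $20.9803 each)
Jan 15, sell 513: 513/950 × $19,931.25 → $10,762.87
After Jan 16: 796 on hand, pool $17,174.08 (≈ $21.5755 each)
Jan 18, sell 479: 479/796 × $17,174.08 → $10,334.65
Total COGS = $10,762.87 + $10,334.65 = $21,097.52
Ending inventory (cost pool remaining) = $6,839.43
Check: goods available $27,936.95 = COGS $21,097.52 + ending $6,839.43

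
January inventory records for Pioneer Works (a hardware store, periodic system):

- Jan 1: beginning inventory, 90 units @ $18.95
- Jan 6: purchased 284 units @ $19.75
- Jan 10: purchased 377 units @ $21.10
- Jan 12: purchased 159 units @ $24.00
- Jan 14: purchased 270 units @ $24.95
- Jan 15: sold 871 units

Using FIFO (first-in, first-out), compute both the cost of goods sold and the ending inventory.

Jan 15, 871 sold [FIFO — oldest first]: 90 @ $18.95 + 284 @ $19.75 + 377 @ $21.10 + 120 @ $24.00 = $18,149.20
Ending inventory: 39 @ $24.00 + 270 @ $24.95 = $7,672.50

COGS = $18,149.20; ending inventory = $7,672.50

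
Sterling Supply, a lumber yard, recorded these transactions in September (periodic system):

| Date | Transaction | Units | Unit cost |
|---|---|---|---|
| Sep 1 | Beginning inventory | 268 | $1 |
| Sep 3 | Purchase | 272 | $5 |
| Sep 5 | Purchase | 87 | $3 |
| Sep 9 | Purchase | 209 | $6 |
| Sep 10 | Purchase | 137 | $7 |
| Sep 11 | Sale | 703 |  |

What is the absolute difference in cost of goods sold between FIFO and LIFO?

$1,479

FIFO COGS: 268 @ $1 + 272 @ $5 + 87 @ $3 + 76 @ $6 = $2,345
LIFO COGS: 137 @ $7 + 209 @ $6 + 87 @ $3 + 270 @ $5 = $3,824
Difference = |$2,345 − $3,824| = $1,479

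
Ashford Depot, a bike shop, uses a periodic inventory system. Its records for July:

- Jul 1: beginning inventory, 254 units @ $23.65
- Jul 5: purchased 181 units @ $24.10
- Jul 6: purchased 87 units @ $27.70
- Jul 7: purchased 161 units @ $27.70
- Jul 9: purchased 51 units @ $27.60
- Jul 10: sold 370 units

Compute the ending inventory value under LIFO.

Ending inventory = $8,658.10

Jul 10, 370 sold [LIFO — newest first]: 51 @ $27.60 + 161 @ $27.70 + 87 @ $27.70 + 71 @ $24.10 = $9,988.30
Ending inventory: 254 @ $23.65 + 110 @ $24.10 = $8,658.10
Check: goods available $18,646.40 = COGS $9,988.30 + ending $8,658.10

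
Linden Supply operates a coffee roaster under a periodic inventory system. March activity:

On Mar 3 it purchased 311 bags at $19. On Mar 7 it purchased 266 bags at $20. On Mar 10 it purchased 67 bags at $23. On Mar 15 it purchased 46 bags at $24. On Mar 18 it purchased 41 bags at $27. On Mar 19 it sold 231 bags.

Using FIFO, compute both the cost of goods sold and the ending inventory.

Mar 19, 231 sold [FIFO — oldest first]: 231 @ $19 = $4,389
Ending inventory: 80 @ $19 + 266 @ $20 + 67 @ $23 + 46 @ $24 + 41 @ $27 = $10,592
Check: goods available $14,981 = COGS $4,389 + ending $10,592

COGS = $4,389; ending inventory = $10,592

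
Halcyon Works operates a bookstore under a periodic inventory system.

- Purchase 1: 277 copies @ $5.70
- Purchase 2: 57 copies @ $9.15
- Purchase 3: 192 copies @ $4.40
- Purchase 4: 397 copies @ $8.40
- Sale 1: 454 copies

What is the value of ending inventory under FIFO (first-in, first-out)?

Ending inventory = $3,651.60

Sale 1 (454) [FIFO — oldest first]: 277 @ $5.70 + 57 @ $9.15 + 120 @ $4.40 = $2,628.45
Ending inventory: 72 @ $4.40 + 397 @ $8.40 = $3,651.60
Check: goods available $6,280.05 = COGS $2,628.45 + ending $3,651.60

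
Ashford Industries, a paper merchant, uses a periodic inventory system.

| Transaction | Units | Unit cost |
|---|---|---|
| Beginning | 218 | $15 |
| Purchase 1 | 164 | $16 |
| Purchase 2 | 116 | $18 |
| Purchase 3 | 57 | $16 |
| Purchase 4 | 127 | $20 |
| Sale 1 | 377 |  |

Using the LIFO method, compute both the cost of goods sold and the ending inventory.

COGS = $6,772; ending inventory = $4,662

Sale 1 (377) [LIFO — newest first]: 127 @ $20 + 57 @ $16 + 116 @ $18 + 77 @ $16 = $6,772
Ending inventory: 218 @ $15 + 87 @ $16 = $4,662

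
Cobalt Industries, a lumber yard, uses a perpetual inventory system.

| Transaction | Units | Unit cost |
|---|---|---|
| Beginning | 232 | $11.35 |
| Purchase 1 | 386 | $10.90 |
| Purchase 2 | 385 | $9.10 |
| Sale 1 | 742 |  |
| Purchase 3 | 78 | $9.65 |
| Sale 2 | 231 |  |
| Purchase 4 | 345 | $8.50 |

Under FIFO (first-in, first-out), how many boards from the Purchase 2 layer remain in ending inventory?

Sale 1 (742) [FIFO — oldest first]: 232 @ $11.35 + 386 @ $10.90 + 124 @ $9.10 = $7,969.00
Sale 2 (231) [FIFO — oldest first]: 231 @ $9.10 = $2,102.10
Total COGS = $7,969.00 + $2,102.10 = $10,071.10
Ending inventory: 30 @ $9.10 + 78 @ $9.65 + 345 @ $8.50 = $3,958.20
Check: goods available $14,029.30 = COGS $10,071.10 + ending $3,958.20

30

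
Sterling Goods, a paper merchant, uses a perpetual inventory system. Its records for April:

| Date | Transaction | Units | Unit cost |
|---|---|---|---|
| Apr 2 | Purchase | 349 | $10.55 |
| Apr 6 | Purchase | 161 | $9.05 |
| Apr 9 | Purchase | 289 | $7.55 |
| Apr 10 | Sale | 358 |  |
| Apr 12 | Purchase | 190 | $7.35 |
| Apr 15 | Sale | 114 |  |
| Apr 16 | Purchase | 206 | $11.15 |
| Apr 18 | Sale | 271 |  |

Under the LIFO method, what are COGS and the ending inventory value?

Apr 10, 358 sold [LIFO — newest first]: 289 @ $7.55 + 69 @ $9.05 = $2,806.40
Apr 15, 114 sold [LIFO — newest first]: 114 @ $7.35 = $837.90
Apr 18, 271 sold [LIFO — newest first]: 206 @ $11.15 + 65 @ $7.35 = $2,774.65
Total COGS = $2,806.40 + $837.90 + $2,774.65 = $6,418.95
Ending inventory: 349 @ $10.55 + 92 @ $9.05 + 11 @ $7.35 = $4,595.40

COGS = $6,418.95; ending inventory = $4,595.40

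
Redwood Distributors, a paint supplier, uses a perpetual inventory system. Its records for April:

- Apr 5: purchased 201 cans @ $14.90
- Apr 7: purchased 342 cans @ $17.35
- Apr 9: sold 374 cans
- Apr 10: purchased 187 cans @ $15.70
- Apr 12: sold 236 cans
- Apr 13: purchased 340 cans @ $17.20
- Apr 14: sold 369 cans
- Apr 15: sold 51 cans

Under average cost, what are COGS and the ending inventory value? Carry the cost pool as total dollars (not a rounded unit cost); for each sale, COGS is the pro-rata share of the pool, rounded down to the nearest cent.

COGS = $17,036.46; ending inventory = $676.04

After Apr 5: 201 on hand, pool $2,994.90 (≈ $14.9000 each)
After Apr 7: 543 on hand, pool $8,928.60 (≈ $16.4431 each)
Apr 9, sell 374: 374/543 × $8,928.60 → $6,149.71
After Apr 10: 356 on hand, pool $5,714.79 (≈ $16.0528 each)
Apr 12, sell 236: 236/356 × $5,714.79 → $3,788.45
After Apr 13: 460 on hand, pool $7,774.34 (≈ $16.9007 each)
Apr 14, sell 369: 369/460 × $7,774.34 → $6,236.37
Apr 15, sell 51: 51/91 × $1,537.97 → $861.93
Total COGS = $6,149.71 + $3,788.45 + $6,236.37 + $861.93 = $17,036.46
Ending inventory (cost pool remaining) = $676.04
Check: goods available $17,712.50 = COGS $17,036.46 + ending $676.04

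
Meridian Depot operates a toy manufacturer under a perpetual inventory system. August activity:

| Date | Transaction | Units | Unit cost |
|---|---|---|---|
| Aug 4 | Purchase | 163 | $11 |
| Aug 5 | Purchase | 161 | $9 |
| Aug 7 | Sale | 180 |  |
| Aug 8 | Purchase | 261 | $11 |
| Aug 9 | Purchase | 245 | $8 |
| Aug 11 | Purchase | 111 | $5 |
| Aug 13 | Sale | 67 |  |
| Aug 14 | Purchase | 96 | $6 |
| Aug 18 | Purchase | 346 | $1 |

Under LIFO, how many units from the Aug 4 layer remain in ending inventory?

Aug 7, 180 sold [LIFO — newest first]: 161 @ $9 + 19 @ $11 = $1,658
Aug 13, 67 sold [LIFO — newest first]: 67 @ $5 = $335
Total COGS = $1,658 + $335 = $1,993
Ending inventory: 144 @ $11 + 261 @ $11 + 245 @ $8 + 44 @ $5 + 96 @ $6 + 346 @ $1 = $7,557

144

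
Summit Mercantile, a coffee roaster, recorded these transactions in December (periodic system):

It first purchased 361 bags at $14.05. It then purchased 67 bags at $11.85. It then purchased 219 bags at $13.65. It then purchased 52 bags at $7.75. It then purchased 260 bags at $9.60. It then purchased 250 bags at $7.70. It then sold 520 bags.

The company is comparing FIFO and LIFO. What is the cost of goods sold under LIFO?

COGS = $4,498.50

FIFO COGS: 361 @ $14.05 + 67 @ $11.85 + 92 @ $13.65 = $7,121.80
LIFO COGS: 250 @ $7.70 + 260 @ $9.60 + 10 @ $7.75 = $4,498.50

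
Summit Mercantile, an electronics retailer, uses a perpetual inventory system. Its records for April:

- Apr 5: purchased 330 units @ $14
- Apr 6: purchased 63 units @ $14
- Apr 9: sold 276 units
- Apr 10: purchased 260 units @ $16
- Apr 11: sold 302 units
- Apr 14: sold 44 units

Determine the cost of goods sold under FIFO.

Apr 9, 276 sold [FIFO — oldest first]: 276 @ $14 = $3,864
Apr 11, 302 sold [FIFO — oldest first]: 54 @ $14 + 63 @ $14 + 185 @ $16 = $4,598
Apr 14, 44 sold [FIFO — oldest first]: 44 @ $16 = $704
Total COGS = $3,864 + $4,598 + $704 = $9,166
Ending inventory: 31 @ $16 = $496

COGS = $9,166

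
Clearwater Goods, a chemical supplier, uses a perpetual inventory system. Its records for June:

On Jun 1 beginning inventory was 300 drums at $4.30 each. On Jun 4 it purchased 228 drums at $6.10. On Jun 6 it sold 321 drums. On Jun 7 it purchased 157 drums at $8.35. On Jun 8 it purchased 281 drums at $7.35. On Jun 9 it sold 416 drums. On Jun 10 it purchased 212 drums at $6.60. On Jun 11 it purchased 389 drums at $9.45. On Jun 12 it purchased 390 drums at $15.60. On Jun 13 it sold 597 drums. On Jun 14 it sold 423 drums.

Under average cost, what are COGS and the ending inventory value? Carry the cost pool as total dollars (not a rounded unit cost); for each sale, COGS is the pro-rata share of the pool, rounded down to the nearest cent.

COGS = $15,129.28; ending inventory = $2,087.07

After Jun 1: 300 on hand, pool $1,290.00 (≈ $4.3000 each)
After Jun 4: 528 on hand, pool $2,680.80 (≈ $5.0773 each)
Jun 6, sell 321: 321/528 × $2,680.80 → $1,629.80
After Jun 7: 364 on hand, pool $2,361.95 (≈ $6.4889 each)
After Jun 8: 645 on hand, pool $4,427.30 (≈ $6.8640 each)
Jun 9, sell 416: 416/645 × $4,427.30 → $2,855.43
After Jun 10: 441 on hand, pool $2,971.07 (≈ $6.7371 each)
After Jun 11: 830 on hand, pool $6,647.12 (≈ $8.0086 each)
After Jun 12: 1220 on hand, pool $12,731.12 (≈ $10.4353 each)
Jun 13, sell 597: 597/1220 × $12,731.12 → $6,229.90
Jun 14, sell 423: 423/623 × $6,501.22 → $4,414.15
Total COGS = $1,629.80 + $2,855.43 + $6,229.90 + $4,414.15 = $15,129.28
Ending inventory (cost pool remaining) = $2,087.07
Check: goods available $17,216.35 = COGS $15,129.28 + ending $2,087.07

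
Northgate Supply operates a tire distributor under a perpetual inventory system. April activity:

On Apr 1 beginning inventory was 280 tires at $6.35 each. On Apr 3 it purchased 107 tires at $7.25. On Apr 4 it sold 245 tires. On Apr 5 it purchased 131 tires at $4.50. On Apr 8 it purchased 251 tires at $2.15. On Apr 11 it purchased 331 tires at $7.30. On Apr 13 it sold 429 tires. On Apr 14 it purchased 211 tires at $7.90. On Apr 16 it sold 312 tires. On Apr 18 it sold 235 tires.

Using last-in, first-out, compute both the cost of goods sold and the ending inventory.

COGS = $7,194.60; ending inventory = $571.50

Apr 4, 245 sold [LIFO — newest first]: 107 @ $7.25 + 138 @ $6.35 = $1,652.05
Apr 13, 429 sold [LIFO — newest first]: 331 @ $7.30 + 98 @ $2.15 = $2,627.00
Apr 16, 312 sold [LIFO — newest first]: 211 @ $7.90 + 101 @ $2.15 = $1,884.05
Apr 18, 235 sold [LIFO — newest first]: 52 @ $2.15 + 131 @ $4.50 + 52 @ $6.35 = $1,031.50
Total COGS = $1,652.05 + $2,627.00 + $1,884.05 + $1,031.50 = $7,194.60
Ending inventory: 90 @ $6.35 = $571.50
Check: goods available $7,766.10 = COGS $7,194.60 + ending $571.50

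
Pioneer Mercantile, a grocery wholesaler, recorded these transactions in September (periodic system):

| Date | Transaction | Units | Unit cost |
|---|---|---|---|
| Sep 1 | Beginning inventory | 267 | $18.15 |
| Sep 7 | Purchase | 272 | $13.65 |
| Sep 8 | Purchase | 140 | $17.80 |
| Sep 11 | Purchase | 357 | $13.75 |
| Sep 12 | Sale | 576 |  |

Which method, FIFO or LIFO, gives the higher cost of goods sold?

FIFO COGS: 267 @ $18.15 + 272 @ $13.65 + 37 @ $17.80 = $9,217.45
LIFO COGS: 357 @ $13.75 + 140 @ $17.80 + 79 @ $13.65 = $8,479.10

FIFO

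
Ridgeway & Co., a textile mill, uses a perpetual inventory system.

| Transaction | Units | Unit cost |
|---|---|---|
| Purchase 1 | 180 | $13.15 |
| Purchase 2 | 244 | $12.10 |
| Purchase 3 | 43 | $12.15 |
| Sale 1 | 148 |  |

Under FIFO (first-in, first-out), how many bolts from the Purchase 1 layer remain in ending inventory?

Sale 1 (148) [FIFO — oldest first]: 148 @ $13.15 = $1,946.20
Ending inventory: 32 @ $13.15 + 244 @ $12.10 + 43 @ $12.15 = $3,895.65

32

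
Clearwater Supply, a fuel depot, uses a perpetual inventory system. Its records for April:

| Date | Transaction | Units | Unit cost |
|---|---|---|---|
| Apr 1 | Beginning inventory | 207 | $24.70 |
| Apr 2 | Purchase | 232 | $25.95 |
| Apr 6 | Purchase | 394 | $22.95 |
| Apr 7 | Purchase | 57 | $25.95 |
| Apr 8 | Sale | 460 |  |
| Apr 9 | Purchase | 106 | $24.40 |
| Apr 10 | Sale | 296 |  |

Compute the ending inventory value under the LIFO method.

Apr 8, 460 sold [LIFO — newest first]: 57 @ $25.95 + 394 @ $22.95 + 9 @ $25.95 = $10,755.00
Apr 10, 296 sold [LIFO — newest first]: 106 @ $24.40 + 190 @ $25.95 = $7,516.90
Total COGS = $10,755.00 + $7,516.90 = $18,271.90
Ending inventory: 207 @ $24.70 + 33 @ $25.95 = $5,969.25

Ending inventory = $5,969.25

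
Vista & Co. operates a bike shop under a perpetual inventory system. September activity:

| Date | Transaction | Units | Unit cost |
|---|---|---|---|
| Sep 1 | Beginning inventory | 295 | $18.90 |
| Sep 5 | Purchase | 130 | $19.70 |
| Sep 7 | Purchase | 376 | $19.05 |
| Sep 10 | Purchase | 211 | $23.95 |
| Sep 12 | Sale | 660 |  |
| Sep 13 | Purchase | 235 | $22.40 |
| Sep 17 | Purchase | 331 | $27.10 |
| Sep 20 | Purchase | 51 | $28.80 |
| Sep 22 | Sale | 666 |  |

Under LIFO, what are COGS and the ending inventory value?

Sep 12, 660 sold [LIFO — newest first]: 211 @ $23.95 + 376 @ $19.05 + 73 @ $19.70 = $13,654.35
Sep 22, 666 sold [LIFO — newest first]: 51 @ $28.80 + 331 @ $27.10 + 235 @ $22.40 + 49 @ $19.70 = $16,668.20
Total COGS = $13,654.35 + $16,668.20 = $30,322.55
Ending inventory: 295 @ $18.90 + 8 @ $19.70 = $5,733.10

COGS = $30,322.55; ending inventory = $5,733.10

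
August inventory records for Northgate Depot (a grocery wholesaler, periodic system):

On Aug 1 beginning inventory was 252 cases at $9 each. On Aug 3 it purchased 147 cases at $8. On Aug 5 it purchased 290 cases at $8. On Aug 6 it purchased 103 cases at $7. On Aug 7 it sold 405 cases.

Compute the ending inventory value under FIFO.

Ending inventory = $2,993

Aug 7, 405 sold [FIFO — oldest first]: 252 @ $9 + 147 @ $8 + 6 @ $8 = $3,492
Ending inventory: 284 @ $8 + 103 @ $7 = $2,993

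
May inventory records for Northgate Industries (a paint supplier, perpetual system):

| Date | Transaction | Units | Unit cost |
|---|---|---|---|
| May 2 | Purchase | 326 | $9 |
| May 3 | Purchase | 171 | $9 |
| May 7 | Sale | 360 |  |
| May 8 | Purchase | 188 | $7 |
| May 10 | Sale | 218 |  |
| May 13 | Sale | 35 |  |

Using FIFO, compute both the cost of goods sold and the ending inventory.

May 7, 360 sold [FIFO — oldest first]: 326 @ $9 + 34 @ $9 = $3,240
May 10, 218 sold [FIFO — oldest first]: 137 @ $9 + 81 @ $7 = $1,800
May 13, 35 sold [FIFO — oldest first]: 35 @ $7 = $245
Total COGS = $3,240 + $1,800 + $245 = $5,285
Ending inventory: 72 @ $7 = $504
Check: goods available $5,789 = COGS $5,285 + ending $504

COGS = $5,285; ending inventory = $504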